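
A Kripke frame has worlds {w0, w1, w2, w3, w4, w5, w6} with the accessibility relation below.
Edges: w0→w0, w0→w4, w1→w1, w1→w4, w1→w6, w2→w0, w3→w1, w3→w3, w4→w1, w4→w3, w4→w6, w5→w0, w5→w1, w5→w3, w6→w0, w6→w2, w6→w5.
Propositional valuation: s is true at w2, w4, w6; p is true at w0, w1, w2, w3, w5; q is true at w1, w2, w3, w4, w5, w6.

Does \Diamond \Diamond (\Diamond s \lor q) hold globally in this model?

Yes

Recall that \Diamond ψ holds at a world iff ψ holds at some accessible world.
Let φ = \Diamond \Diamond (\Diamond s \lor q). Evaluate φ at each world:
  w0 (successors {w0, w4}): φ is true.
  w1 (successors {w1, w4, w6}): φ is true.
  w2 (successors {w0}): φ is true.
  w3 (successors {w1, w3}): φ is true.
  w4 (successors {w1, w3, w6}): φ is true.
  w5 (successors {w0, w1, w3}): φ is true.
  w6 (successors {w0, w2, w5}): φ is true.
For instance, at w2:
  At w2: \Diamond \Diamond (\Diamond s \lor q) requires \Diamond (\Diamond s \lor q) at some successor in {w0}.
    \Diamond (\Diamond s \lor q) holds at w0, so \Diamond \Diamond (\Diamond s \lor q) is true at w2.
      At w0: \Diamond (\Diamond s \lor q) requires \Diamond s \lor q at some successor in {w0, w4}.
        \Diamond s \lor q holds at w0, so \Diamond (\Diamond s \lor q) is true at w0.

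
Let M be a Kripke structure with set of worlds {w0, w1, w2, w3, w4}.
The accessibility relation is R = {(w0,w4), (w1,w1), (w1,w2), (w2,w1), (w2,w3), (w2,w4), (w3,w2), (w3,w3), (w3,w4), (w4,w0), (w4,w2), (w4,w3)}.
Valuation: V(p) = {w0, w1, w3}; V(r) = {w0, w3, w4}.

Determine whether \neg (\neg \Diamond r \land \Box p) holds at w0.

Yes

At w0: \neg \Diamond r \land \Box p is false, so \neg (\neg \Diamond r \land \Box p) is true.
  At w0: \neg \Diamond r is false, \Box p is false, so \neg \Diamond r \land \Box p is false.
    At w0: \Diamond r is true, so \neg \Diamond r is false.
      At w0: \Diamond r requires r at some successor in {w4}.
        r holds at w4, so \Diamond r is true at w0.
    At w0: \Box p requires p at every successor {w4}.
      p fails at w4, so \Box p is false at w0.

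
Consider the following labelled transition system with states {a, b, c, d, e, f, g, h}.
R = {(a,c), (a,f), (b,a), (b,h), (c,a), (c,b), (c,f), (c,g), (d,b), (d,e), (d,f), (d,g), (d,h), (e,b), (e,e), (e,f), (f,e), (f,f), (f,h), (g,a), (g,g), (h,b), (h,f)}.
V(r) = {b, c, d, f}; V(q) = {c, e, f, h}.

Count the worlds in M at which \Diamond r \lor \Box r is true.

6

Let φ = \Diamond r \lor \Box r. Evaluate φ at each world:
  a (successors {c, f}): φ is true.
  b (successors {a, h}): φ is false.
  c (successors {a, b, f, g}): φ is true.
  d (successors {b, e, f, g, h}): φ is true.
  e (successors {b, e, f}): φ is true.
  f (successors {e, f, h}): φ is true.
  g (successors {a, g}): φ is false.
  h (successors {b, f}): φ is true.
For instance, at a:
  At a: \Diamond r is true, \Box r is true, so \Diamond r \lor \Box r is true.
    At a: \Diamond r requires r at some successor in {c, f}.
      r holds at c, so \Diamond r is true at a.
    At a: \Box r requires r at every successor {c, f}.
      At c: r is true.
      At f: r is true.
    So \Box r is true at a.
Satisfying worlds: {a, c, d, e, f, h}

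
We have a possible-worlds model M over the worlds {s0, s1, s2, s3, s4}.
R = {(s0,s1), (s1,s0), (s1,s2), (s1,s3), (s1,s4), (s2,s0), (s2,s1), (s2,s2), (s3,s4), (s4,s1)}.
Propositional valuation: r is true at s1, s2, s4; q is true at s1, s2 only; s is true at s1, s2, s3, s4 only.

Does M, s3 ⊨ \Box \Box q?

At s3: \Box \Box q requires \Box q at every successor {s4}.
    At s4: \Box q requires q at every successor {s1}.
      At s1: q is true.
    So \Box q is true at s4.
So \Box \Box q is true at s3.

Yes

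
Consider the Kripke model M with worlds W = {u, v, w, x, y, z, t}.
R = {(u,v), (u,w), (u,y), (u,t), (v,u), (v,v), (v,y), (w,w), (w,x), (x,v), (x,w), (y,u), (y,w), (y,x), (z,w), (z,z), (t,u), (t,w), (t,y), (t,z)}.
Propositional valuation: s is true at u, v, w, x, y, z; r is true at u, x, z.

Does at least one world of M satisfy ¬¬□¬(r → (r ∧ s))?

No

Let φ = ¬¬□¬(r → (r ∧ s)). Evaluate φ at each world:
  u (successors {v, w, y, t}): φ is false.
  v (successors {u, v, y}): φ is false.
  w (successors {w, x}): φ is false.
  x (successors {v, w}): φ is false.
  y (successors {u, w, x}): φ is false.
  z (successors {w, z}): φ is false.
  t (successors {u, w, y, z}): φ is false.
For instance, at z:
  At z: ¬□¬(r → (r ∧ s)) is true, so ¬¬□¬(r → (r ∧ s)) is false.
    At z: □¬(r → (r ∧ s)) is false, so ¬□¬(r → (r ∧ s)) is true.
      At z: □¬(r → (r ∧ s)) requires ¬(r → (r ∧ s)) at every successor {w, z}.
        ¬(r → (r ∧ s)) fails at w, so □¬(r → (r ∧ s)) is false at z.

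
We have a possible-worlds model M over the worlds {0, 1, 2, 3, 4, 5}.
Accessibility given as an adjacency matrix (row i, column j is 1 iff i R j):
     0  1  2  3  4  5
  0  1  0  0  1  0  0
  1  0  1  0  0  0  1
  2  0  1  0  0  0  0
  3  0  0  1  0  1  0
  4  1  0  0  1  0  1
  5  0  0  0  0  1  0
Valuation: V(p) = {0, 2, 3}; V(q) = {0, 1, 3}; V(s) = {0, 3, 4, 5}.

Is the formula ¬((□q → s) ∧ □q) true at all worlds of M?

No

Let φ = ¬((□q → s) ∧ □q). Evaluate φ at each world:
  0 (successors {0, 3}): φ is false.
  1 (successors {1, 5}): φ is true.
  2 (successors {1}): φ is true.
  3 (successors {2, 4}): φ is true.
  4 (successors {0, 3, 5}): φ is true.
  5 (successors {4}): φ is true.
Detail at 0 (counterexample):
  At 0: (□q → s) ∧ □q is true, so ¬((□q → s) ∧ □q) is false.
    At 0: □q → s is true, □q is true, so (□q → s) ∧ □q is true.
      At 0: □q is true, s is true, so □q → s is true.
      At 0: □q requires q at every successor {0, 3}.
        At 0: q is true.
        At 3: q is true.
      So □q is true at 0.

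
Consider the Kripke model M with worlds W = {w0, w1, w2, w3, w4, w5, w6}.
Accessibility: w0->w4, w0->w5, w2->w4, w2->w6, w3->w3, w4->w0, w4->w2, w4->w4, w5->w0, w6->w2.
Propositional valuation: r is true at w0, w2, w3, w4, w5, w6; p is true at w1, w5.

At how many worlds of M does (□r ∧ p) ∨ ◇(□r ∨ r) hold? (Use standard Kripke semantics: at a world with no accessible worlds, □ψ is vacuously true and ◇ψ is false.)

Let φ = (□r ∧ p) ∨ ◇(□r ∨ r). Evaluate φ at each world:
  w0 (successors {w4, w5}): φ is true.
  w1 (successors ∅): φ is true.
  w2 (successors {w4, w6}): φ is true.
  w3 (successors {w3}): φ is true.
  w4 (successors {w0, w2, w4}): φ is true.
  w5 (successors {w0}): φ is true.
  w6 (successors {w2}): φ is true.
For instance, at w0:
  At w0: □r ∧ p is false, ◇(□r ∨ r) is true, so (□r ∧ p) ∨ ◇(□r ∨ r) is true.
    At w0: □r is true, p is false, so □r ∧ p is false.
      At w0: □r requires r at every successor {w4, w5}.
        At w4: r is true.
        At w5: r is true.
      So □r is true at w0.
    At w0: ◇(□r ∨ r) requires □r ∨ r at some successor in {w4, w5}.
      □r ∨ r holds at w4, so ◇(□r ∨ r) is true at w0.
Satisfying worlds: {w0, w1, w2, w3, w4, w5, w6}

7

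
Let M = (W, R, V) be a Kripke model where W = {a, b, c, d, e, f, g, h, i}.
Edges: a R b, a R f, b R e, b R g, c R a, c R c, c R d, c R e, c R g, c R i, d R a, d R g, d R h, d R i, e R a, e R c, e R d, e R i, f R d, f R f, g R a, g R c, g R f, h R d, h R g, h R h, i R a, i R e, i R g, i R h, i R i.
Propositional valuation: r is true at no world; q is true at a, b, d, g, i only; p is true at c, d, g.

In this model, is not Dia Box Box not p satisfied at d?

At d: Dia Box Box not p is false, so not Dia Box Box not p is true.
  At d: Dia Box Box not p requires Box Box not p at some successor in {a, g, h, i}.
    At a: Box Box not p is false.
    At g: Box Box not p is false.
    At h: Box Box not p is false.
    At i: Box Box not p is false.
  So Dia Box Box not p is false at d.

Yes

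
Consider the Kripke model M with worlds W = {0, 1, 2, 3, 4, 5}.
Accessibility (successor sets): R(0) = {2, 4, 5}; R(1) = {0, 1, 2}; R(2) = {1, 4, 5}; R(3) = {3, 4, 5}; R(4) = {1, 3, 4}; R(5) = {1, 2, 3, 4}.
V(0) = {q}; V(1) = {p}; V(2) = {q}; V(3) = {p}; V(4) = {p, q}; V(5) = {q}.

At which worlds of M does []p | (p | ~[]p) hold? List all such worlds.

Let φ = []p | (p | ~[]p). Evaluate φ at each world:
  0 (successors {2, 4, 5}): φ is true.
  1 (successors {0, 1, 2}): φ is true.
  2 (successors {1, 4, 5}): φ is true.
  3 (successors {3, 4, 5}): φ is true.
  4 (successors {1, 3, 4}): φ is true.
  5 (successors {1, 2, 3, 4}): φ is true.
For instance, at 4:
  At 4: []p is true, p | ~[]p is true, so []p | (p | ~[]p) is true.
    At 4: []p requires p at every successor {1, 3, 4}.
      At 1: p is true.
      At 3: p is true.
      At 4: p is true.
    So []p is true at 4.
    At 4: p is true, ~[]p is false, so p | ~[]p is true.
      At 4: []p is true, so ~[]p is false.
Satisfying worlds: {0, 1, 2, 3, 4, 5}

0, 1, 2, 3, 4, 5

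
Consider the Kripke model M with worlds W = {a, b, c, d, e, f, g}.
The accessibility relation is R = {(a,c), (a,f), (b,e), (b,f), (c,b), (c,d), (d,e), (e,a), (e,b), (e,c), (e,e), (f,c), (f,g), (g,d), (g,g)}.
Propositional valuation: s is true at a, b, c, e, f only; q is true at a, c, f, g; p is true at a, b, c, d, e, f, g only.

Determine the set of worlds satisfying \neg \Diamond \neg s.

a, b, d, e

Let φ = \neg \Diamond \neg s. Evaluate φ at each world:
  a (successors {c, f}): φ is true.
  b (successors {e, f}): φ is true.
  c (successors {b, d}): φ is false.
  d (successors {e}): φ is true.
  e (successors {a, b, c, e}): φ is true.
  f (successors {c, g}): φ is false.
  g (successors {d, g}): φ is false.
For instance, at b:
  At b: \Diamond \neg s is false, so \neg \Diamond \neg s is true.
    At b: \Diamond \neg s requires \neg s at some successor in {e, f}.
      At e: \neg s is false.
      At f: \neg s is false.
    So \Diamond \neg s is false at b.
Satisfying worlds: {a, b, d, e}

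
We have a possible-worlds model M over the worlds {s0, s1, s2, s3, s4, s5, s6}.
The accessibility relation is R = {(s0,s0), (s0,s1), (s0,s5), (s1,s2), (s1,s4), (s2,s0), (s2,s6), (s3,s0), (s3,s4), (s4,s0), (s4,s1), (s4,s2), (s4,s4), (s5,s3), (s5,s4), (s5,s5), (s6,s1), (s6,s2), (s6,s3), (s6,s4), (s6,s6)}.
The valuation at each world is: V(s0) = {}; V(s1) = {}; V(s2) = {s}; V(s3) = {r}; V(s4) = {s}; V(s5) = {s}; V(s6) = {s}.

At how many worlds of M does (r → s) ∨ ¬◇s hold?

Let φ = (r → s) ∨ ¬◇s. Evaluate φ at each world:
  s0 (successors {s0, s1, s5}): φ is true.
  s1 (successors {s2, s4}): φ is true.
  s2 (successors {s0, s6}): φ is true.
  s3 (successors {s0, s4}): φ is false.
  s4 (successors {s0, s1, s2, s4}): φ is true.
  s5 (successors {s3, s4, s5}): φ is true.
  s6 (successors {s1, s2, s3, s4, s6}): φ is true.
For instance, at s5:
  At s5: r → s is true, ¬◇s is false, so (r → s) ∨ ¬◇s is true.
    At s5: ◇s is true, so ¬◇s is false.
      At s5: ◇s requires s at some successor in {s3, s4, s5}.
        s holds at s4, so ◇s is true at s5.
Satisfying worlds: {s0, s1, s2, s4, s5, s6}

6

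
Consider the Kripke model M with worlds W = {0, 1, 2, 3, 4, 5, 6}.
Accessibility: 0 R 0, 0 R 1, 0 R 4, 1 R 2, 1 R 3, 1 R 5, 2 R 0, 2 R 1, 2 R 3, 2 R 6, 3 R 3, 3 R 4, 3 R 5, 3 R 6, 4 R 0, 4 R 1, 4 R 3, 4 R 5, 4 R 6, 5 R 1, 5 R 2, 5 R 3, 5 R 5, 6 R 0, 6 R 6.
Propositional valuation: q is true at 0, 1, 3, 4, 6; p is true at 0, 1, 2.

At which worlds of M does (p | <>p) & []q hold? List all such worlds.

0, 2, 6

Recall that []ψ holds at a world iff ψ holds at every accessible world, and <>ψ holds iff ψ holds at some accessible world.
Let φ = (p | <>p) & []q. Evaluate φ at each world:
  0 (successors {0, 1, 4}): φ is true.
  1 (successors {2, 3, 5}): φ is false.
  2 (successors {0, 1, 3, 6}): φ is true.
  3 (successors {3, 4, 5, 6}): φ is false.
  4 (successors {0, 1, 3, 5, 6}): φ is false.
  5 (successors {1, 2, 3, 5}): φ is false.
  6 (successors {0, 6}): φ is true.
For instance, at 4:
  At 4: p | <>p is true, []q is false, so (p | <>p) & []q is false.
    At 4: p is false, <>p is true, so p | <>p is true.
      At 4: <>p requires p at some successor in {0, 1, 3, 5, 6}.
        p holds at 0, so <>p is true at 4.
    At 4: []q requires q at every successor {0, 1, 3, 5, 6}.
      q fails at 5, so []q is false at 4.
Satisfying worlds: {0, 2, 6}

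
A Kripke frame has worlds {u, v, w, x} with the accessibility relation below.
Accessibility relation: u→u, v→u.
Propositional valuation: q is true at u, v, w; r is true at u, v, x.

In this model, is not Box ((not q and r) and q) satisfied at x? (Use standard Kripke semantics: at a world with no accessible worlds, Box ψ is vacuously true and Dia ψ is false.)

At x: Box ((not q and r) and q) is true, so not Box ((not q and r) and q) is false.
  At x: no accessible worlds, so Box ((not q and r) and q) holds vacuously.

No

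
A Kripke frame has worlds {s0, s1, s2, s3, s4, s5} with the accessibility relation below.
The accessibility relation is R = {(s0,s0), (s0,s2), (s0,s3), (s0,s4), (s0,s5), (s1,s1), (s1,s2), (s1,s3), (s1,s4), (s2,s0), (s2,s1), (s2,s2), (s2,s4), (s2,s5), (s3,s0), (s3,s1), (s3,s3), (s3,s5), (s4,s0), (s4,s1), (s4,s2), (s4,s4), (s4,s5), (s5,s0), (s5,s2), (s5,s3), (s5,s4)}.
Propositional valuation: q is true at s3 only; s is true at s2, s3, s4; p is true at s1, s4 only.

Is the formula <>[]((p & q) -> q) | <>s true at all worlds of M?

Recall that []ψ holds at a world iff ψ holds at every accessible world, and <>ψ holds iff ψ holds at some accessible world.
Let φ = <>[]((p & q) -> q) | <>s. Evaluate φ at each world:
  s0 (successors {s0, s2, s3, s4, s5}): φ is true.
  s1 (successors {s1, s2, s3, s4}): φ is true.
  s2 (successors {s0, s1, s2, s4, s5}): φ is true.
  s3 (successors {s0, s1, s3, s5}): φ is true.
  s4 (successors {s0, s1, s2, s4, s5}): φ is true.
  s5 (successors {s0, s2, s3, s4}): φ is true.
For instance, at s3:
  At s3: <>[]((p & q) -> q) is true, <>s is true, so <>[]((p & q) -> q) | <>s is true.
    At s3: <>[]((p & q) -> q) requires []((p & q) -> q) at some successor in {s0, s1, s3, s5}.
      []((p & q) -> q) holds at s0, so <>[]((p & q) -> q) is true at s3.
    At s3: <>s requires s at some successor in {s0, s1, s3, s5}.
      s holds at s3, so <>s is true at s3.

Yes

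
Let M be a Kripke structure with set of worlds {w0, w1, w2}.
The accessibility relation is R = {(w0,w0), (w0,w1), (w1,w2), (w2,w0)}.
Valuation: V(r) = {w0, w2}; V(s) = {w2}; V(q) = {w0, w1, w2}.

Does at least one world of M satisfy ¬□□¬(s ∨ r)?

Let φ = ¬□□¬(s ∨ r). Evaluate φ at each world:
  w0 (successors {w0, w1}): φ is true.
  w1 (successors {w2}): φ is true.
  w2 (successors {w0}): φ is true.
Detail at w0 (witness):
  At w0: □□¬(s ∨ r) is false, so ¬□□¬(s ∨ r) is true.
    At w0: □□¬(s ∨ r) requires □¬(s ∨ r) at every successor {w0, w1}.
      □¬(s ∨ r) fails at w0, so □□¬(s ∨ r) is false at w0.

Yes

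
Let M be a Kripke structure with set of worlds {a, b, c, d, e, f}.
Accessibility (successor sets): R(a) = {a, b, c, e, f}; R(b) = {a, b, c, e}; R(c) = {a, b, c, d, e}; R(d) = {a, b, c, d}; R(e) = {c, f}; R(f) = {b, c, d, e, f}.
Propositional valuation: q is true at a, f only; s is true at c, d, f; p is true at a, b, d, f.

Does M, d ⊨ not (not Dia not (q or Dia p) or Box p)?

No

Recall that Box ψ holds at a world iff ψ holds at every accessible world, and Dia ψ holds iff ψ holds at some accessible world.
At d: not Dia not (q or Dia p) or Box p is true, so not (not Dia not (q or Dia p) or Box p) is false.
  At d: not Dia not (q or Dia p) is true, Box p is false, so not Dia not (q or Dia p) or Box p is true.
    At d: Dia not (q or Dia p) is false, so not Dia not (q or Dia p) is true.
      At d: Dia not (q or Dia p) requires not (q or Dia p) at some successor in {a, b, c, d}.
        At a: not (q or Dia p) is false.
        At b: not (q or Dia p) is false.
        At c: not (q or Dia p) is false.
        At d: not (q or Dia p) is false.
      So Dia not (q or Dia p) is false at d.
    At d: Box p requires p at every successor {a, b, c, d}.
      p fails at c, so Box p is false at d.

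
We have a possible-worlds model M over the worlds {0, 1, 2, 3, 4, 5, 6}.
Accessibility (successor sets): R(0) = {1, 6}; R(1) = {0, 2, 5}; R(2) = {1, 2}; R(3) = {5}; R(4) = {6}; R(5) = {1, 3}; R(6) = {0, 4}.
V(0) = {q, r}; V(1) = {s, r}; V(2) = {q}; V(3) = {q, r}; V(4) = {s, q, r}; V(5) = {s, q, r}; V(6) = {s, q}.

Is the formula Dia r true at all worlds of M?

No

Let φ = Dia r. Evaluate φ at each world:
  0 (successors {1, 6}): φ is true.
  1 (successors {0, 2, 5}): φ is true.
  2 (successors {1, 2}): φ is true.
  3 (successors {5}): φ is true.
  4 (successors {6}): φ is false.
  5 (successors {1, 3}): φ is true.
  6 (successors {0, 4}): φ is true.
Detail at 4 (counterexample):
  At 4: Dia r requires r at some successor in {6}.
    At 6: r is false.
  So Dia r is false at 4.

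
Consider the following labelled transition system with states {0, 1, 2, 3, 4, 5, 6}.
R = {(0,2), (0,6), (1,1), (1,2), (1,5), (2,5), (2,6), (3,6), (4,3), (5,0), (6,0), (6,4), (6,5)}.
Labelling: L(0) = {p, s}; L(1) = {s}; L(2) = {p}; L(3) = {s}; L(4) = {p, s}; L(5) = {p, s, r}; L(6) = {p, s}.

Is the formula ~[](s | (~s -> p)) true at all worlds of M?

Let φ = ~[](s | (~s -> p)). Evaluate φ at each world:
  0 (successors {2, 6}): φ is false.
  1 (successors {1, 2, 5}): φ is false.
  2 (successors {5, 6}): φ is false.
  3 (successors {6}): φ is false.
  4 (successors {3}): φ is false.
  5 (successors {0}): φ is false.
  6 (successors {0, 4, 5}): φ is false.
Detail at 0 (counterexample):
  At 0: [](s | (~s -> p)) is true, so ~[](s | (~s -> p)) is false.
    At 0: [](s | (~s -> p)) requires s | (~s -> p) at every successor {2, 6}.
      At 2: s | (~s -> p) is true.
      At 6: s | (~s -> p) is true.
    So [](s | (~s -> p)) is true at 0.

No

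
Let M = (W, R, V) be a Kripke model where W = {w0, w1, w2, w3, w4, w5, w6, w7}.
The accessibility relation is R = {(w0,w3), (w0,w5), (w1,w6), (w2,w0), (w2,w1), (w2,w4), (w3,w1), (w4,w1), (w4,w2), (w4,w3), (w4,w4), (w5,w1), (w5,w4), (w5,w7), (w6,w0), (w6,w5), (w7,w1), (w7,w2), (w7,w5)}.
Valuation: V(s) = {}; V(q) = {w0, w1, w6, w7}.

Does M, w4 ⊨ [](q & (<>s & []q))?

At w4: [](q & (<>s & []q)) requires q & (<>s & []q) at every successor {w1, w2, w3, w4}.
  q & (<>s & []q) fails at w1, so [](q & (<>s & []q)) is false at w4.
    At w1: q is true, <>s & []q is false, so q & (<>s & []q) is false.
      At w1: <>s is false, []q is true, so <>s & []q is false.

No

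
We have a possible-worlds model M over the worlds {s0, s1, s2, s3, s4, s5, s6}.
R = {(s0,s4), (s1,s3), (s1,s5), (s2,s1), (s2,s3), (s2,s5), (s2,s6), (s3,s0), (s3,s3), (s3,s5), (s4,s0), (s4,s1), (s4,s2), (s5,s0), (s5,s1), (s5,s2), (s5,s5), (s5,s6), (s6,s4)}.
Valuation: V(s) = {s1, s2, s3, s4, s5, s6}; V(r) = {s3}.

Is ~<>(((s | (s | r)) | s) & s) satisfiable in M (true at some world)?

No

Let φ = ~<>(((s | (s | r)) | s) & s). Evaluate φ at each world:
  s0 (successors {s4}): φ is false.
  s1 (successors {s3, s5}): φ is false.
  s2 (successors {s1, s3, s5, s6}): φ is false.
  s3 (successors {s0, s3, s5}): φ is false.
  s4 (successors {s0, s1, s2}): φ is false.
  s5 (successors {s0, s1, s2, s5, s6}): φ is false.
  s6 (successors {s4}): φ is false.
For instance, at s5:
  At s5: <>(((s | (s | r)) | s) & s) is true, so ~<>(((s | (s | r)) | s) & s) is false.
    At s5: <>(((s | (s | r)) | s) & s) requires ((s | (s | r)) | s) & s at some successor in {s0, s1, s2, s5, s6}.
      ((s | (s | r)) | s) & s holds at s1, so <>(((s | (s | r)) | s) & s) is true at s5.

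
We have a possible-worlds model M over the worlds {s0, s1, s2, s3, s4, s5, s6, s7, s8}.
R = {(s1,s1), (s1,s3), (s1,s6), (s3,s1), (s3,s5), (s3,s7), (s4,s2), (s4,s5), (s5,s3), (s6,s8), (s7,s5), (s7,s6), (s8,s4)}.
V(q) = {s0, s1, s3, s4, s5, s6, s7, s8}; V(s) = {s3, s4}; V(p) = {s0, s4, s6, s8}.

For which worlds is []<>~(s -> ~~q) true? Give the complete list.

s0, s2

Let φ = []<>~(s -> ~~q). Evaluate φ at each world:
  s0 (successors ∅): φ is true.
  s1 (successors {s1, s3, s6}): φ is false.
  s2 (successors ∅): φ is true.
  s3 (successors {s1, s5, s7}): φ is false.
  s4 (successors {s2, s5}): φ is false.
  s5 (successors {s3}): φ is false.
  s6 (successors {s8}): φ is false.
  s7 (successors {s5, s6}): φ is false.
  s8 (successors {s4}): φ is false.
For instance, at s8:
  At s8: []<>~(s -> ~~q) requires <>~(s -> ~~q) at every successor {s4}.
    <>~(s -> ~~q) fails at s4, so []<>~(s -> ~~q) is false at s8.
      At s4: <>~(s -> ~~q) requires ~(s -> ~~q) at some successor in {s2, s5}.
        At s2: ~(s -> ~~q) is false.
        At s5: ~(s -> ~~q) is false.
      So <>~(s -> ~~q) is false at s4.
Satisfying worlds: {s0, s2}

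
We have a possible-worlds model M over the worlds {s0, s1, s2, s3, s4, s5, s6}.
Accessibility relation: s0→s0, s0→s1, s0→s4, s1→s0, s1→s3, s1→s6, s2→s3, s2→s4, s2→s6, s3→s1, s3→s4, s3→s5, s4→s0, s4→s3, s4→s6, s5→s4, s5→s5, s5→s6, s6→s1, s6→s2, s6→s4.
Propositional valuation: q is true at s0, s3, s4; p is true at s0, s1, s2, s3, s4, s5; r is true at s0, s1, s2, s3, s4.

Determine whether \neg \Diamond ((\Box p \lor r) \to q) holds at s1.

No

At s1: \Diamond ((\Box p \lor r) \to q) is true, so \neg \Diamond ((\Box p \lor r) \to q) is false.
  At s1: \Diamond ((\Box p \lor r) \to q) requires (\Box p \lor r) \to q at some successor in {s0, s3, s6}.
    (\Box p \lor r) \to q holds at s0, so \Diamond ((\Box p \lor r) \to q) is true at s1.
      At s0: \Box p \lor r is true, q is true, so (\Box p \lor r) \to q is true.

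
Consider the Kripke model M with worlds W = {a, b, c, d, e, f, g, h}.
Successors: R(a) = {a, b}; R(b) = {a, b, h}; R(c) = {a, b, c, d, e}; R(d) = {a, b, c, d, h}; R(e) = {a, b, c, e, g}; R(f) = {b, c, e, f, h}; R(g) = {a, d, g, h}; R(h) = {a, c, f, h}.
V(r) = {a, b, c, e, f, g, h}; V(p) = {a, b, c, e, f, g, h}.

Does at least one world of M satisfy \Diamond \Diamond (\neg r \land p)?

No

Recall that \Diamond ψ holds at a world iff ψ holds at some accessible world.
Let φ = \Diamond \Diamond (\neg r \land p). Evaluate φ at each world:
  a (successors {a, b}): φ is false.
  b (successors {a, b, h}): φ is false.
  c (successors {a, b, c, d, e}): φ is false.
  d (successors {a, b, c, d, h}): φ is false.
  e (successors {a, b, c, e, g}): φ is false.
  f (successors {b, c, e, f, h}): φ is false.
  g (successors {a, d, g, h}): φ is false.
  h (successors {a, c, f, h}): φ is false.
For instance, at b:
  At b: \Diamond \Diamond (\neg r \land p) requires \Diamond (\neg r \land p) at some successor in {a, b, h}.
    At a: \Diamond (\neg r \land p) is false.
    At b: \Diamond (\neg r \land p) is false.
    At h: \Diamond (\neg r \land p) is false.
  So \Diamond \Diamond (\neg r \land p) is false at b.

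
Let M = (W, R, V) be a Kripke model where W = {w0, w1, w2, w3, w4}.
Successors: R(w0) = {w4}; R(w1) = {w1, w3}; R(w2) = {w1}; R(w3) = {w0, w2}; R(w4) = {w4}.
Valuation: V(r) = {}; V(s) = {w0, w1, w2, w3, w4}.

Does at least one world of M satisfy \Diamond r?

No

Let φ = \Diamond r. Evaluate φ at each world:
  w0 (successors {w4}): φ is false.
  w1 (successors {w1, w3}): φ is false.
  w2 (successors {w1}): φ is false.
  w3 (successors {w0, w2}): φ is false.
  w4 (successors {w4}): φ is false.
For instance, at w2:
  At w2: \Diamond r requires r at some successor in {w1}.
    At w1: r is false.
  So \Diamond r is false at w2.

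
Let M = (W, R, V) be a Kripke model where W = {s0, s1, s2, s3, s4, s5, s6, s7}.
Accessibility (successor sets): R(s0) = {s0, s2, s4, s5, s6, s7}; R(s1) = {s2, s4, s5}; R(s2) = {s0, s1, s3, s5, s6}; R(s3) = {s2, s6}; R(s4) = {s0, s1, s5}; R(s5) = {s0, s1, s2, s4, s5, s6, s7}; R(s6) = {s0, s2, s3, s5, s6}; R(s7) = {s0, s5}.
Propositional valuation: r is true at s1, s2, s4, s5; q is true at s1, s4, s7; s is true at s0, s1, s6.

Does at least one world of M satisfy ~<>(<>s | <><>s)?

Let φ = ~<>(<>s | <><>s). Evaluate φ at each world:
  s0 (successors {s0, s2, s4, s5, s6, s7}): φ is false.
  s1 (successors {s2, s4, s5}): φ is false.
  s2 (successors {s0, s1, s3, s5, s6}): φ is false.
  s3 (successors {s2, s6}): φ is false.
  s4 (successors {s0, s1, s5}): φ is false.
  s5 (successors {s0, s1, s2, s4, s5, s6, s7}): φ is false.
  s6 (successors {s0, s2, s3, s5, s6}): φ is false.
  s7 (successors {s0, s5}): φ is false.
For instance, at s3:
  At s3: <>(<>s | <><>s) is true, so ~<>(<>s | <><>s) is false.
    At s3: <>(<>s | <><>s) requires <>s | <><>s at some successor in {s2, s6}.
      <>s | <><>s holds at s2, so <>(<>s | <><>s) is true at s3.

No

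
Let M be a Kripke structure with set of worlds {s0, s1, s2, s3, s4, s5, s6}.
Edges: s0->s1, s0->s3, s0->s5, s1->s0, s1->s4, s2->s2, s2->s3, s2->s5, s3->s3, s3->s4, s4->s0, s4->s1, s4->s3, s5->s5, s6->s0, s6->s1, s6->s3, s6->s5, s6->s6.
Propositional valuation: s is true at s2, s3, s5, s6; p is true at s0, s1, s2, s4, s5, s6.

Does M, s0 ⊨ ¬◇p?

No

At s0: ◇p is true, so ¬◇p is false.
  At s0: ◇p requires p at some successor in {s1, s3, s5}.
    p holds at s1, so ◇p is true at s0.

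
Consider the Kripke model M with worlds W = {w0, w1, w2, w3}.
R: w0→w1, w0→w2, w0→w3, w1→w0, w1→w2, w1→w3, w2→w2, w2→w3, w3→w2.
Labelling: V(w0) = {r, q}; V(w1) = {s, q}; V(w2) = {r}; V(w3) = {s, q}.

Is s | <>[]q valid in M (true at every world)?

Recall that []ψ holds at a world iff ψ holds at every accessible world, and <>ψ holds iff ψ holds at some accessible world.
Let φ = s | <>[]q. Evaluate φ at each world:
  w0 (successors {w1, w2, w3}): φ is false.
  w1 (successors {w0, w2, w3}): φ is true.
  w2 (successors {w2, w3}): φ is false.
  w3 (successors {w2}): φ is true.
Detail at w0 (counterexample):
  At w0: s is false, <>[]q is false, so s | <>[]q is false.
    At w0: <>[]q requires []q at some successor in {w1, w2, w3}.
      At w1: []q is false.
      At w2: []q is false.
      At w3: []q is false.
    So <>[]q is false at w0.

No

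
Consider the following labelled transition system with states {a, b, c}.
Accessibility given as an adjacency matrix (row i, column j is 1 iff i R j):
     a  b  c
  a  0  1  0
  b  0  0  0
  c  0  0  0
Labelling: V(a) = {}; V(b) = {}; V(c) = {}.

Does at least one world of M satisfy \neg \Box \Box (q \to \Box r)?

No

Recall that \Box ψ holds at a world iff ψ holds at every accessible world, and \Diamond ψ holds iff ψ holds at some accessible world.
Let φ = \neg \Box \Box (q \to \Box r). Evaluate φ at each world:
  a (successors {b}): φ is false.
  b (successors ∅): φ is false.
  c (successors ∅): φ is false.
For instance, at a:
  At a: \Box \Box (q \to \Box r) is true, so \neg \Box \Box (q \to \Box r) is false.
    At a: \Box \Box (q \to \Box r) requires \Box (q \to \Box r) at every successor {b}.
      At b: \Box (q \to \Box r) is true.
    So \Box \Box (q \to \Box r) is true at a.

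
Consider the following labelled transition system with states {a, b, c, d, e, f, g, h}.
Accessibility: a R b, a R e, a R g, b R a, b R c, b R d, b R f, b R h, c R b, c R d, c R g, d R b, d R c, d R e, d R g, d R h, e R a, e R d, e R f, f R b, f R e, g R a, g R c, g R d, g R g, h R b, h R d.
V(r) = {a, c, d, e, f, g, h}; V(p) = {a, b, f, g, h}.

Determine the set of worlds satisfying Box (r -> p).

Let φ = Box (r -> p). Evaluate φ at each world:
  a (successors {b, e, g}): φ is false.
  b (successors {a, c, d, f, h}): φ is false.
  c (successors {b, d, g}): φ is false.
  d (successors {b, c, e, g, h}): φ is false.
  e (successors {a, d, f}): φ is false.
  f (successors {b, e}): φ is false.
  g (successors {a, c, d, g}): φ is false.
  h (successors {b, d}): φ is false.
For instance, at h:
  At h: Box (r -> p) requires r -> p at every successor {b, d}.
    r -> p fails at d, so Box (r -> p) is false at h.
Satisfying worlds: none.

none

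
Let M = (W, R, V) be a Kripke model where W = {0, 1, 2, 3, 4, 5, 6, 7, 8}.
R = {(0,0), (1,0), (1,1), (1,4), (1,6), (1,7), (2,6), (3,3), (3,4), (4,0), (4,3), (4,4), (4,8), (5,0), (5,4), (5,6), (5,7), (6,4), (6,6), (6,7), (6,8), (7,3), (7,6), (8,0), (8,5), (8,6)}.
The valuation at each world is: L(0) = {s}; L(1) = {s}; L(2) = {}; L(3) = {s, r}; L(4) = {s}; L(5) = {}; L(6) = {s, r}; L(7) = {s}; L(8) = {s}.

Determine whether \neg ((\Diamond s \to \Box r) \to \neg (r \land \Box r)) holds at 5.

No

At 5: (\Diamond s \to \Box r) \to \neg (r \land \Box r) is true, so \neg ((\Diamond s \to \Box r) \to \neg (r \land \Box r)) is false.
  At 5: \Diamond s \to \Box r is false, \neg (r \land \Box r) is true, so (\Diamond s \to \Box r) \to \neg (r \land \Box r) is true.
    At 5: \Diamond s is true, \Box r is false, so \Diamond s \to \Box r is false.
      At 5: \Diamond s requires s at some successor in {0, 4, 6, 7}.
        s holds at 0, so \Diamond s is true at 5.
      At 5: \Box r requires r at every successor {0, 4, 6, 7}.
        r fails at 0, so \Box r is false at 5.
    At 5: r \land \Box r is false, so \neg (r \land \Box r) is true.
      At 5: r is false, \Box r is false, so r \land \Box r is false.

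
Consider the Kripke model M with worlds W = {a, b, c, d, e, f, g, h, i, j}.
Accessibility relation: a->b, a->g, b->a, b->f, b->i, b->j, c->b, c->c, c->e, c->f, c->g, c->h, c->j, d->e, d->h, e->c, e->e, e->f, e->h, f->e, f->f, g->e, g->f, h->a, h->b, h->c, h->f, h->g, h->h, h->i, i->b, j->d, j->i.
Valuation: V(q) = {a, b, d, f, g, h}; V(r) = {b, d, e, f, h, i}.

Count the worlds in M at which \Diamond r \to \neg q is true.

4

Recall that \Diamond ψ holds at a world iff ψ holds at some accessible world.
Let φ = \Diamond r \to \neg q. Evaluate φ at each world:
  a (successors {b, g}): φ is false.
  b (successors {a, f, i, j}): φ is false.
  c (successors {b, c, e, f, g, h, j}): φ is true.
  d (successors {e, h}): φ is false.
  e (successors {c, e, f, h}): φ is true.
  f (successors {e, f}): φ is false.
  g (successors {e, f}): φ is false.
  h (successors {a, b, c, f, g, h, i}): φ is false.
  i (successors {b}): φ is true.
  j (successors {d, i}): φ is true.
For instance, at a:
  At a: \Diamond r is true, \neg q is false, so \Diamond r \to \neg q is false.
    At a: \Diamond r requires r at some successor in {b, g}.
      r holds at b, so \Diamond r is true at a.
Satisfying worlds: {c, e, i, j}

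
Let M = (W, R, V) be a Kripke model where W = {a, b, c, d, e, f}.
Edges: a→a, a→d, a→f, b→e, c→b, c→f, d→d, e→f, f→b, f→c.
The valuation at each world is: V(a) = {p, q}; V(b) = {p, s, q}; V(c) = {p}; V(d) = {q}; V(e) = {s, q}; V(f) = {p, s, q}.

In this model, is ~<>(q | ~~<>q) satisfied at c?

At c: <>(q | ~~<>q) is true, so ~<>(q | ~~<>q) is false.
  At c: <>(q | ~~<>q) requires q | ~~<>q at some successor in {b, f}.
    q | ~~<>q holds at b, so <>(q | ~~<>q) is true at c.
      At b: q is true, ~~<>q is true, so q | ~~<>q is true.

No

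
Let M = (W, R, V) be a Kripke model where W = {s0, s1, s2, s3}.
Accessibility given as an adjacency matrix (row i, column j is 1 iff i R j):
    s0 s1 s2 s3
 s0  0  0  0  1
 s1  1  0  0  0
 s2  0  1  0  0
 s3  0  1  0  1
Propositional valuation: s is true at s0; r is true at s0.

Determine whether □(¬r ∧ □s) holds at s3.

No

Recall that □ψ holds at a world iff ψ holds at every accessible world, and ◇ψ holds iff ψ holds at some accessible world.
At s3: □(¬r ∧ □s) requires ¬r ∧ □s at every successor {s1, s3}.
  ¬r ∧ □s fails at s3, so □(¬r ∧ □s) is false at s3.
    At s3: ¬r is true, □s is false, so ¬r ∧ □s is false.
      At s3: □s requires s at every successor {s1, s3}.
        s fails at s1, so □s is false at s3.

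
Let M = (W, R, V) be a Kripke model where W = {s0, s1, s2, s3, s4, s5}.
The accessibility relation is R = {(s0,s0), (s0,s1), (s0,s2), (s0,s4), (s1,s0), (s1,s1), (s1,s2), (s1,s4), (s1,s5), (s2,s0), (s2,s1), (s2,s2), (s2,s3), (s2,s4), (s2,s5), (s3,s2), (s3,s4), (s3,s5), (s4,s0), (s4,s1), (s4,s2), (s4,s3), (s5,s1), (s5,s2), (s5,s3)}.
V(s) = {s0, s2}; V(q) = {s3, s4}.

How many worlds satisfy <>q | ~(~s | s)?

Let φ = <>q | ~(~s | s). Evaluate φ at each world:
  s0 (successors {s0, s1, s2, s4}): φ is true.
  s1 (successors {s0, s1, s2, s4, s5}): φ is true.
  s2 (successors {s0, s1, s2, s3, s4, s5}): φ is true.
  s3 (successors {s2, s4, s5}): φ is true.
  s4 (successors {s0, s1, s2, s3}): φ is true.
  s5 (successors {s1, s2, s3}): φ is true.
For instance, at s4:
  At s4: <>q is true, ~(~s | s) is false, so <>q | ~(~s | s) is true.
    At s4: <>q requires q at some successor in {s0, s1, s2, s3}.
      q holds at s3, so <>q is true at s4.
Satisfying worlds: {s0, s1, s2, s3, s4, s5}

6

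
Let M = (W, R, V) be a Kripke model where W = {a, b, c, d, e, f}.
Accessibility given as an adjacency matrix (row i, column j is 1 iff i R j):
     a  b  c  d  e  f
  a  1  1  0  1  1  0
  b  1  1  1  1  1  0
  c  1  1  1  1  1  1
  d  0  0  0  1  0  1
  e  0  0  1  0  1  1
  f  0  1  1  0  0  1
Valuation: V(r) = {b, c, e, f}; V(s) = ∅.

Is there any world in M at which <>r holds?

Recall that <>ψ holds at a world iff ψ holds at some accessible world.
Let φ = <>r. Evaluate φ at each world:
  a (successors {a, b, d, e}): φ is true.
  b (successors {a, b, c, d, e}): φ is true.
  c (successors {a, b, c, d, e, f}): φ is true.
  d (successors {d, f}): φ is true.
  e (successors {c, e, f}): φ is true.
  f (successors {b, c, f}): φ is true.
Detail at a (witness):
  At a: <>r requires r at some successor in {a, b, d, e}.
    r holds at b, so <>r is true at a.

Yes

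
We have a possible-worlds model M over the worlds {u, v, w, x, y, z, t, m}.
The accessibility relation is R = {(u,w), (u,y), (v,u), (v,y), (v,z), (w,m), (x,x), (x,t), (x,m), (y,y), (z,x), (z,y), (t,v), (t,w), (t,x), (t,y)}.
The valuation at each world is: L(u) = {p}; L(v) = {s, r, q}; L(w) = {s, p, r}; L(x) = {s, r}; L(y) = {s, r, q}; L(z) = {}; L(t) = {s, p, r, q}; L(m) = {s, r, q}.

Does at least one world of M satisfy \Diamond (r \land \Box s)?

Yes

Recall that \Box ψ holds at a world iff ψ holds at every accessible world, and \Diamond ψ holds iff ψ holds at some accessible world.
Let φ = \Diamond (r \land \Box s). Evaluate φ at each world:
  u (successors {w, y}): φ is true.
  v (successors {u, y, z}): φ is true.
  w (successors {m}): φ is true.
  x (successors {x, t, m}): φ is true.
  y (successors {y}): φ is true.
  z (successors {x, y}): φ is true.
  t (successors {v, w, x, y}): φ is true.
  m (successors ∅): φ is false.
Detail at u (witness):
  At u: \Diamond (r \land \Box s) requires r \land \Box s at some successor in {w, y}.
    r \land \Box s holds at w, so \Diamond (r \land \Box s) is true at u.
      At w: r is true, \Box s is true, so r \land \Box s is true.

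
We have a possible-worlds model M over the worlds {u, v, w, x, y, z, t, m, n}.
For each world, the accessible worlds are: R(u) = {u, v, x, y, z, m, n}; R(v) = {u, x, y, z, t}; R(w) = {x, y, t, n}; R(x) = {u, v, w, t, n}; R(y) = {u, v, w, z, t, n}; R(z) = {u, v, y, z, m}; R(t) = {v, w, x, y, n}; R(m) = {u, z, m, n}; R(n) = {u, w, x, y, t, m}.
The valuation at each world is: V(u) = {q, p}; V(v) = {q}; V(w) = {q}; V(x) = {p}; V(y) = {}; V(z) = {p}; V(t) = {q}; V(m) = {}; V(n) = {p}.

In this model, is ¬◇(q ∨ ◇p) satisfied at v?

No

Recall that ◇ψ holds at a world iff ψ holds at some accessible world.
At v: ◇(q ∨ ◇p) is true, so ¬◇(q ∨ ◇p) is false.
  At v: ◇(q ∨ ◇p) requires q ∨ ◇p at some successor in {u, x, y, z, t}.
    q ∨ ◇p holds at u, so ◇(q ∨ ◇p) is true at v.
      At u: q is true, ◇p is true, so q ∨ ◇p is true.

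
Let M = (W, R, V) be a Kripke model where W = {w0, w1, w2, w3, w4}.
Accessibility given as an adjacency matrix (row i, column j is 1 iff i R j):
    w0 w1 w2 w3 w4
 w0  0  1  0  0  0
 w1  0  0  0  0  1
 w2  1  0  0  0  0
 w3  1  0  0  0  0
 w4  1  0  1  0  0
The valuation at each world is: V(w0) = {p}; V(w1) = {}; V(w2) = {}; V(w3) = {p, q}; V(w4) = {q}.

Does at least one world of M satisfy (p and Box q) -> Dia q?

Let φ = (p and Box q) -> Dia q. Evaluate φ at each world:
  w0 (successors {w1}): φ is true.
  w1 (successors {w4}): φ is true.
  w2 (successors {w0}): φ is true.
  w3 (successors {w0}): φ is true.
  w4 (successors {w0, w2}): φ is true.
Detail at w0 (witness):
  At w0: p and Box q is false, Dia q is false, so (p and Box q) -> Dia q is true.
    At w0: p is true, Box q is false, so p and Box q is false.
      At w0: Box q requires q at every successor {w1}.
        q fails at w1, so Box q is false at w0.
    At w0: Dia q requires q at some successor in {w1}.
      At w1: q is false.
    So Dia q is false at w0.

Yes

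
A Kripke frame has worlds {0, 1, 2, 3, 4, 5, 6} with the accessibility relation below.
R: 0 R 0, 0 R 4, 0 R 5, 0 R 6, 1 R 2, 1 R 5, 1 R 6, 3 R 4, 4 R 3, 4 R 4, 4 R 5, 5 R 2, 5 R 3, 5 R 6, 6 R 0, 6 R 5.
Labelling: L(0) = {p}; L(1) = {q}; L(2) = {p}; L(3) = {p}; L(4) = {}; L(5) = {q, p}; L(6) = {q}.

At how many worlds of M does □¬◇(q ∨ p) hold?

Let φ = □¬◇(q ∨ p). Evaluate φ at each world:
  0 (successors {0, 4, 5, 6}): φ is false.
  1 (successors {2, 5, 6}): φ is false.
  2 (successors ∅): φ is true.
  3 (successors {4}): φ is false.
  4 (successors {3, 4, 5}): φ is false.
  5 (successors {2, 3, 6}): φ is false.
  6 (successors {0, 5}): φ is false.
For instance, at 5:
  At 5: □¬◇(q ∨ p) requires ¬◇(q ∨ p) at every successor {2, 3, 6}.
    ¬◇(q ∨ p) fails at 6, so □¬◇(q ∨ p) is false at 5.
      At 6: ◇(q ∨ p) is true, so ¬◇(q ∨ p) is false.
Satisfying worlds: {2}

1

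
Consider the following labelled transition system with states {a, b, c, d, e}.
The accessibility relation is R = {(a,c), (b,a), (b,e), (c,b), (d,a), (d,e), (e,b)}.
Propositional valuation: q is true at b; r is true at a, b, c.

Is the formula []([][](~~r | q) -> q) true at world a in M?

At a: []([][](~~r | q) -> q) requires [][](~~r | q) -> q at every successor {c}.
    At c: [][](~~r | q) is false, q is false, so [][](~~r | q) -> q is true.
      At c: [][](~~r | q) requires [](~~r | q) at every successor {b}.
        [](~~r | q) fails at b, so [][](~~r | q) is false at c.
So []([][](~~r | q) -> q) is true at a.

Yes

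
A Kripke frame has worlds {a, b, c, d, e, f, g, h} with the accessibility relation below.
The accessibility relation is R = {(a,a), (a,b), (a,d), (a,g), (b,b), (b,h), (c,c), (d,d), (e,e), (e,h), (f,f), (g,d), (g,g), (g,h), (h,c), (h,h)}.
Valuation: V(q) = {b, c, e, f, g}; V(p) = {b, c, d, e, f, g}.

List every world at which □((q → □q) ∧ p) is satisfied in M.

c, d, f

Let φ = □((q → □q) ∧ p). Evaluate φ at each world:
  a (successors {a, b, d, g}): φ is false.
  b (successors {b, h}): φ is false.
  c (successors {c}): φ is true.
  d (successors {d}): φ is true.
  e (successors {e, h}): φ is false.
  f (successors {f}): φ is true.
  g (successors {d, g, h}): φ is false.
  h (successors {c, h}): φ is false.
For instance, at d:
  At d: □((q → □q) ∧ p) requires (q → □q) ∧ p at every successor {d}.
      At d: q → □q is true, p is true, so (q → □q) ∧ p is true.
  So □((q → □q) ∧ p) is true at d.
Satisfying worlds: {c, d, f}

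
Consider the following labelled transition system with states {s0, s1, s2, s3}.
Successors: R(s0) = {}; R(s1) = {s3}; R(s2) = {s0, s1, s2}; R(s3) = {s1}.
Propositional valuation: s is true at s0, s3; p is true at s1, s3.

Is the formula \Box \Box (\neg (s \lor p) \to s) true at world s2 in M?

No

Recall that \Box ψ holds at a world iff ψ holds at every accessible world, and \Diamond ψ holds iff ψ holds at some accessible world.
At s2: \Box \Box (\neg (s \lor p) \to s) requires \Box (\neg (s \lor p) \to s) at every successor {s0, s1, s2}.
  \Box (\neg (s \lor p) \to s) fails at s2, so \Box \Box (\neg (s \lor p) \to s) is false at s2.
    At s2: \Box (\neg (s \lor p) \to s) requires \neg (s \lor p) \to s at every successor {s0, s1, s2}.
      \neg (s \lor p) \to s fails at s2, so \Box (\neg (s \lor p) \to s) is false at s2.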